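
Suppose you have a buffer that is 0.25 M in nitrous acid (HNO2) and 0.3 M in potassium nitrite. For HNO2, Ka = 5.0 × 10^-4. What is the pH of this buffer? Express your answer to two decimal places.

pH = 3.38

pKa = −log(5.0 × 10^-4) = 3.301
Using pH = pKa + log([base]/[acid]) with [base]/[acid] = 0.3/0.25:
pH = 3.301 + (+0.079) = 3.38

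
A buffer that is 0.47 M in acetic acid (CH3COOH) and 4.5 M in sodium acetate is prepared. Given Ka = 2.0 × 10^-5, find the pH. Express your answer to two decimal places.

pKa = −log(2.0 × 10^-5) = 4.699
Using pH = pKa + log([base]/[acid]) with [base]/[acid] = 4.5/0.47:
pH = 4.699 + (+0.981) = 5.68

pH = 5.68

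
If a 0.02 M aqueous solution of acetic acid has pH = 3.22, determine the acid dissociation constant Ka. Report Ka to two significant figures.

[H+] = 10^(-3.22) = 6.03 × 10^-4 M
At equilibrium [HA] = 0.02 − 6.03 × 10^-4 = 1.94 × 10^-2 M
Ka = [H+][A-]/[HA] = (6.03 × 10^-4)² / 1.94 × 10^-2 = 1.9 × 10^-5

Ka = 1.9 × 10^-5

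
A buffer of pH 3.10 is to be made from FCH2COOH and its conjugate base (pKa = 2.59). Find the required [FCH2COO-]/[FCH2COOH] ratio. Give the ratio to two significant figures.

pH = pKa + log(r) ⇒ log(r) = 3.10 − 2.59 = +0.51
r = [FCH2COO-]/[FCH2COOH] = 10^(+0.51) = 3.24

ratio = 3.2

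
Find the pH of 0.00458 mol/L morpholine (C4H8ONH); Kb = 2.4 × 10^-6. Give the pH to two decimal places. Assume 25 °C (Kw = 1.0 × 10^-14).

C4H8ONH + H2O ⇌ C4H8ONH2+ + OH-
Kb = x²/(0.00458 − x) = 2.4 × 10^-6
Assume x ≪ 0.00458: x ≈ √(2.4 × 10^-6 × 0.00458) = 1.05 × 10^-4 M
(x/C₀ = 2.3% < 5%, so the approximation holds.)
pOH = −log(1.05 × 10^-4) = 3.98; pH = 14.00 − 3.98 = 10.02

pH = 10.02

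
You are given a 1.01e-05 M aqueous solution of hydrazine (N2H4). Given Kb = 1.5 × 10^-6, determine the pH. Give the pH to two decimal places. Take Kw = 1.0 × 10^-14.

N2H4 + H2O ⇌ N2H5+ + OH-
From the ICE table, Kb = x²/(1.01e-05 − x) = 1.5 × 10^-6.
The 5% rule fails; solving x² + Kb·x − Kb·C₀ = 0 exactly:
x = (−Kb + √(Kb² + 4·Kb·C₀))/2 = 3.21 × 10^-6 M
pOH = 5.49, so pH = 14.00 − pOH = 8.51

pH = 8.51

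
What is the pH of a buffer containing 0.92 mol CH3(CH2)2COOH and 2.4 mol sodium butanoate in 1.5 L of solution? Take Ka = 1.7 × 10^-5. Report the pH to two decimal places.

pH = 5.19

pKa = −log(1.7 × 10^-5) = 4.770
Henderson–Hasselbalch: pH = pKa + log([CH3(CH2)2COO-]/[CH3(CH2)2COOH]) = 4.770 + log(2.4/0.92)
pH = 4.770 + (+0.416) = 5.19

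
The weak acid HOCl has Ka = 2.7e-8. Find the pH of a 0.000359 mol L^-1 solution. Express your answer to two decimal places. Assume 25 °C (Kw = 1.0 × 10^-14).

pH = 5.51

HOCl ⇌ OCl- + H+
From the ICE table, Ka = x²/(0.000359 − x) = 2.7 × 10^-8.
Assume x ≪ 0.000359: x ≈ √(2.7 × 10^-8 × 0.000359) = 3.11 × 10^-6 M
pH = −log[H+] = −log(3.11 × 10^-6) = 5.51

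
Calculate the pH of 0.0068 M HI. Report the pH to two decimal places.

HI is a strong acid and dissociates completely, so [H+] = 0.0068 M.
pH = -log(0.0068) = 2.17

pH = 2.17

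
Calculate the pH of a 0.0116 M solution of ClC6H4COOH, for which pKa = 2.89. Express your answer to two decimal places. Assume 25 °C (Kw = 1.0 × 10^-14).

pH = 2.48

ClC6H4COOH ⇌ ClC6H4COO- + H+
Ka = 10^(−2.89) = 1.29 × 10^-3
Let x = [H+] at equilibrium. Ka = x²/(0.0116 − x).
Here C₀/Ka ≈ 8.99, so the small-x approximation fails. Use the quadratic:
x = [−0.00129 + √(0.00129² + 5.99e-05)]/2 = 3.28 × 10^-3 M
pH = −log[H+] = −log(3.28 × 10^-3) = 2.48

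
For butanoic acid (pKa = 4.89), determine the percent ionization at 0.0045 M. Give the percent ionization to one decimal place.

CH3(CH2)2COOH ⇌ CH3(CH2)2COO- + H+; let x = [H+] at equilibrium.
Ka = 10^(−4.89) = 1.29 × 10^-5
Solve x² + 1.29e-05x − 5.8e-08 = 0 → x = 2.35 × 10^-4 M
Fraction ionized = 2.35 × 10^-4 / 0.0045 = 0.0522 → 5.2%

5.2%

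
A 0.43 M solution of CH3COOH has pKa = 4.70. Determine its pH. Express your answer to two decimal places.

pH = 2.53

CH3COOH ⇌ CH3COO- + H+
Ka = 10^(−4.70) = 2.00 × 10^-5
Let x = [H+] at equilibrium. Ka = x²/(0.43 − x).
Neglecting x in the denominator: x = √(2.00 × 10^-5 × 0.43) = 2.93 × 10^-3 M
pH = −log[H+] = −log(2.93 × 10^-3) = 2.53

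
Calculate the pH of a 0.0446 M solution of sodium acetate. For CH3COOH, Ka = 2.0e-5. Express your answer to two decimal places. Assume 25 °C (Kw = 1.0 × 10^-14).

CH3COO- is the conjugate base of the weak acid CH3COOH.
Kb = Kw/Ka = 1.0×10^-14 / 2.0 × 10^-5 = 5.00 × 10^-10
From the ICE table, Kb = x²/(0.0446 − x) = 5.00 × 10^-10.
Neglecting x in the denominator: x = √(5.00 × 10^-10 × 0.0446) = 4.72 × 10^-6 M
Check: 0.011% ionized — well under 5%, approximation valid.
pOH = 5.33, so pH = 14.00 − pOH = 8.67

pH = 8.67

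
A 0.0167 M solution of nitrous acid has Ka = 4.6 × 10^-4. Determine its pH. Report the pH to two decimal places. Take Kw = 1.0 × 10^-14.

pH = 2.59

HNO2 ⇌ NO2- + H+
From the ICE table, Ka = x²/(0.0167 − x) = 4.6 × 10^-4.
Here C₀/Ka ≈ 36.3, so the small-x approximation fails. Use the quadratic:
x = (−Ka + √(Ka² + 4·Ka·C₀))/2 = 2.55 × 10^-3 M
pH = −log(2.55 × 10^-3) = 2.59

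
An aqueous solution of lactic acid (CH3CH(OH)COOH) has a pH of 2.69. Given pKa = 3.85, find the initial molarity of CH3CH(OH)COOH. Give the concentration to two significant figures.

[H+] = 10^(-2.69) = 2.04 × 10^-3 M = x
Ka = 10^(−3.85) = 1.41 × 10^-4
Ka = x²/(C₀ − x) ⇒ C₀ = x + x²/Ka
C₀ = 2.04 × 10^-3 + (2.04 × 10^-3)²/(1.41 × 10^-4) = 3.16 × 10^-2 M

C₀ = 3.2 × 10^-2 M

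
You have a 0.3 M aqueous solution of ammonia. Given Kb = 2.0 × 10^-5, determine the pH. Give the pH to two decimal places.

NH3 + H2O ⇌ NH4+ + OH-
From the ICE table, Kb = x²/(0.3 − x) = 2.0 × 10^-5.
Assume x ≪ 0.3: x ≈ √(2.0 × 10^-5 × 0.3) = 2.45 × 10^-3 M
Check: 0.82% ionized — well under 5%, approximation valid.
pOH = −log(2.45 × 10^-3) = 2.61; pH = 14.00 − 2.61 = 11.39

pH = 11.39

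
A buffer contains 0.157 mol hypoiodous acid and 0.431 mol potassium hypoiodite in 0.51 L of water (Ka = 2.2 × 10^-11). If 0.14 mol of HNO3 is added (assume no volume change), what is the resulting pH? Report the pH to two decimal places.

Added H+ converts OI- to HOI: HOI → 0.297 mol, OI- → 0.291 mol.
pKa = −log(2.2 × 10^-11) = 10.658
pH = pKa + log([A⁻]/[HA]) = 10.658 + log(0.291/0.297) = 10.658 -0.009

pH = 10.65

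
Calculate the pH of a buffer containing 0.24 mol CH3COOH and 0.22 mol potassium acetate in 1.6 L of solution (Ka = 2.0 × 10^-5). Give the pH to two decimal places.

pKa = −log(2.0 × 10^-5) = 4.699
Henderson–Hasselbalch: pH = pKa + log([CH3COO-]/[CH3COOH]) = 4.699 + log(0.22/0.24)
pH = 4.699 + (-0.038) = 4.66

pH = 4.66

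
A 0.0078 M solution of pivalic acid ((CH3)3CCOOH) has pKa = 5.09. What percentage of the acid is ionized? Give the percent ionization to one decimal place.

3.2%

(CH3)3CCOOH ⇌ (CH3)3CCOO- + H+; let x = [H+] at equilibrium.
Ka = 10^(−5.09) = 8.13 × 10^-6
x ≈ √(Ka·C₀) = √(8.13 × 10^-6 × 0.0078) = 2.52 × 10^-4 M
% ionization = x/C₀ × 100% = 2.52 × 10^-4/0.0078 × 100% = 3.2%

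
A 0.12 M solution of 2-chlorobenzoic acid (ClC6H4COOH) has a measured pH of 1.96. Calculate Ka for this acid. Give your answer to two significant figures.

Ka = 1.1 × 10^-3

[H+] = 10^(-1.96) = 1.10 × 10^-2 M
At equilibrium [HA] = 0.12 − 1.10 × 10^-2 = 1.09 × 10^-1 M
Ka = [H+][A-]/[HA] = (1.10 × 10^-2)² / 1.09 × 10^-1 = 1.1 × 10^-3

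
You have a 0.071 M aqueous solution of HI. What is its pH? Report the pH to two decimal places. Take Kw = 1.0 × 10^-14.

pH = 1.15

HI is a strong acid and dissociates completely, so [H+] = 0.071 M.
pH = -log(0.071) = 1.15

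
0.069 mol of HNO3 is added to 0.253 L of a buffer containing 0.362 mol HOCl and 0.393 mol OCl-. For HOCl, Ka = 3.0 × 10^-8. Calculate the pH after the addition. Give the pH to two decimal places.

Added H+ converts OCl- to HOCl: HOCl → 0.431 mol, OCl- → 0.324 mol.
pKa = −log(3.0 × 10^-8) = 7.523
pH = pKa + log([A⁻]/[HA]) = 7.523 + log(0.324/0.431) = 7.523 -0.124

pH = 7.40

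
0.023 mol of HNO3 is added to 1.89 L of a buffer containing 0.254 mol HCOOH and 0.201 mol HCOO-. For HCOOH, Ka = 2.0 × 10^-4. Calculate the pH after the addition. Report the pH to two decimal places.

pH = 3.51

After neutralization: n(HCOOH) = 0.277 mol, n(HCOO-) = 0.178 mol.
pKa = −log(2.0 × 10^-4) = 3.699
Henderson–Hasselbalch with mole ratio 0.178/0.277: pH = 3.699 + (-0.192)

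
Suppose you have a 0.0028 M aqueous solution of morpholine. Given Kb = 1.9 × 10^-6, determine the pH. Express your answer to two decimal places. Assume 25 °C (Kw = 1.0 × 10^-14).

pH = 9.86

C4H8ONH + H2O ⇌ C4H8ONH2+ + OH-
From the ICE table, Kb = [OH-]²/(0.0028 − [OH-]) = 1.9 × 10^-6.
Assume [OH-] ≪ 0.0028: [OH-] ≈ √(1.9 × 10^-6 × 0.0028) = 7.29 × 10^-5 M
Check: 2.6% ionized — well under 5%, approximation valid.
pOH = 4.14, so pH = 14.00 − pOH = 9.86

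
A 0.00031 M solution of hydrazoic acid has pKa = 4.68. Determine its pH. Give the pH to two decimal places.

HN3 ⇌ N3- + H+
Ka = 10^(−4.68) = 2.09 × 10^-5
Ka = x²/(0.00031 − x) = 2.09 × 10^-5
Here C₀/Ka ≈ 14.8, so the small-x approximation fails. Use the quadratic:
x = [−2.09e-05 + √(2.09e-05² + 2.59e-08)]/2 = 7.07 × 10^-5 M
pH = −log(7.07 × 10^-5) = 4.15

pH = 4.15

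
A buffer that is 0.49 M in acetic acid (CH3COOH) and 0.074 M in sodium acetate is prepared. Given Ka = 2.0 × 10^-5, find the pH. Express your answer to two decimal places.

pH = 3.88

pKa = −log(2.0 × 10^-5) = 4.699
pH = pKa + log([A⁻]/[HA]) = 4.699 + log(0.074/0.49)
pH = 4.699 + (-0.821) = 3.88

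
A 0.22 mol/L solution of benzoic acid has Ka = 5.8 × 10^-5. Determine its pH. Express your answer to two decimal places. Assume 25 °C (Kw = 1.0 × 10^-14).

pH = 2.45

C6H5COOH ⇌ C6H5COO- + H+
Ka = [H+]²/(0.22 − [H+]) = 5.8 × 10^-5
Neglecting [H+] in the denominator: [H+] = √(5.8 × 10^-5 × 0.22) = 3.57 × 10^-3 M
([H+]/C₀ = 1.6% < 5%, so the approximation holds.)
pH = −log(3.57 × 10^-3) = 2.45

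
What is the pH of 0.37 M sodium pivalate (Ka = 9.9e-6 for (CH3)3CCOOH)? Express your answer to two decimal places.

pH = 9.29

(CH3)3CCOO- is the conjugate base of the weak acid (CH3)3CCOOH.
Kb = Kw/Ka = 1.0×10^-14 / 9.9 × 10^-6 = 1.01 × 10^-9
From the ICE table, Kb = [OH-]²/(0.37 − [OH-]) = 1.01 × 10^-9.
Assume [OH-] ≪ 0.37: [OH-] ≈ √(1.01 × 10^-9 × 0.37) = 1.93 × 10^-5 M
pOH = 4.71, so pH = 14.00 − pOH = 9.29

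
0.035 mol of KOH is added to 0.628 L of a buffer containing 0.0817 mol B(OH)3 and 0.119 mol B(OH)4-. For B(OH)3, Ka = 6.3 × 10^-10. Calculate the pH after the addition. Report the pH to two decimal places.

OH- converts B(OH)3 to B(OH)4-: B(OH)3 → 0.0467 mol, B(OH)4- → 0.154 mol.
pKa = −log(6.3 × 10^-10) = 9.201
pH = pKa + log(n_B(OH)4-/n_B(OH)3) = 9.201 + log(0.154/0.0467) = 9.201 + (+0.518)

pH = 9.72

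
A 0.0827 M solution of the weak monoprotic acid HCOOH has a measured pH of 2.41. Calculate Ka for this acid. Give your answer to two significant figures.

Ka = 1.9 × 10^-4

[H+] = 10^(-2.41) = 3.89 × 10^-3 M
At equilibrium [HA] = 0.0827 − 3.89 × 10^-3 = 7.88 × 10^-2 M
Ka = [H+][A-]/[HA] = (3.89 × 10^-3)² / 7.88 × 10^-2 = 1.9 × 10^-4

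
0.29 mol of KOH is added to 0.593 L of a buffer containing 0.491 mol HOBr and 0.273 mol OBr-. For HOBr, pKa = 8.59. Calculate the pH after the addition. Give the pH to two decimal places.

pH = 9.04

After neutralization: n(HOBr) = 0.201 mol, n(OBr-) = 0.563 mol.
Henderson–Hasselbalch with mole ratio 0.563/0.201: pH = 8.59 + (+0.447)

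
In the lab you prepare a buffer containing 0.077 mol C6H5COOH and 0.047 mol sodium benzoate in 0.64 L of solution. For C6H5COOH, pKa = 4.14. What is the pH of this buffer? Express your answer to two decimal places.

Using pH = pKa + log([base]/[acid]) with [base]/[acid] = 0.047/0.077:
pH = 4.14 + (-0.214) = 3.93

pH = 3.93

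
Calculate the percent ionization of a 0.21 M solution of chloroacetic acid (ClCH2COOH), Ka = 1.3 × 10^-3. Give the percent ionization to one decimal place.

ClCH2COOH ⇌ ClCH2COO- + H+; let x = [H+] at equilibrium.
Ka = x²/(C₀ − x); solving the quadratic gives x = 1.59 × 10^-2 M.
Fraction ionized = 1.59 × 10^-2 / 0.21 = 0.0757 → 7.6%

7.6%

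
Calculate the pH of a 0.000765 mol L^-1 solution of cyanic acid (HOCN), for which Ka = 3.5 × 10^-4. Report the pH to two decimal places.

HOCN ⇌ OCN- + H+
Ka = x²/(0.000765 − x) = 3.5 × 10^-4
Here C₀/Ka ≈ 2.19, so the small-x approximation fails. Use the quadratic:
x = [−0.00035 + √(0.00035² + 1.07e-06)]/2 = 3.71 × 10^-4 M
pH = −log[H+] = −log(3.71 × 10^-4) = 3.43

pH = 3.43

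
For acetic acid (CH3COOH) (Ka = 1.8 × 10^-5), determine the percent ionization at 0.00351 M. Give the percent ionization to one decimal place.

6.9%

CH3COOH ⇌ CH3COO- + H+; let x = [H+] at equilibrium.
Ka = x²/(C₀ − x); solving the quadratic gives x = 2.43 × 10^-4 M.
% ionization = x/C₀ × 100% = 2.43 × 10^-4/0.00351 × 100% = 6.9%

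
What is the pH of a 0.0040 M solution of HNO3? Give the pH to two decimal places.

pH = 2.40

HNO3 is a strong acid and dissociates completely, so [H+] = 0.0040 M.
pH = -log(0.004) = 2.40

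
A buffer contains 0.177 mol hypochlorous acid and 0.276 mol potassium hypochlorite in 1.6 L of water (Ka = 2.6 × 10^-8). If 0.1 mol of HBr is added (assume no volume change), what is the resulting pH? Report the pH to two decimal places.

Added H+ converts OCl- to HOCl: HOCl → 0.277 mol, OCl- → 0.176 mol.
pKa = −log(2.6 × 10^-8) = 7.585
pH = pKa + log([A⁻]/[HA]) = 7.585 + log(0.176/0.277) = 7.585 -0.197

pH = 7.39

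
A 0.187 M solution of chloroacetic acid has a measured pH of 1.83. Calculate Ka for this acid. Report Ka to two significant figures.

Ka = 1.3 × 10^-3

[H+] = 10^(-1.83) = 1.48 × 10^-2 M
At equilibrium [HA] = 0.187 − 1.48 × 10^-2 = 1.72 × 10^-1 M
Ka = [H+][A-]/[HA] = (1.48 × 10^-2)² / 1.72 × 10^-1 = 1.3 × 10^-3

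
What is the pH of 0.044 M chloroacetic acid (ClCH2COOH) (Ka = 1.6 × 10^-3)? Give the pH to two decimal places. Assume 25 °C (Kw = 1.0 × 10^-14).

ClCH2COOH ⇌ ClCH2COO- + H+
From the ICE table, Ka = [H+]²/(0.044 − [H+]) = 1.6 × 10^-3.
[H+] is not negligible relative to C₀; solve [H+]² + 0.0016·[H+] − 7.04e-05 = 0.
[H+] = [−0.0016 + √(0.0016² + 0.000282)]/2 = 7.63 × 10^-3 M
pH = −log(7.63 × 10^-3) = 2.12

pH = 2.12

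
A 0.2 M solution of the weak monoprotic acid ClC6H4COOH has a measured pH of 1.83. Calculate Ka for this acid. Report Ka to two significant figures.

Ka = 1.2 × 10^-3

[H+] = 10^(-1.83) = 1.48 × 10^-2 M
At equilibrium [HA] = 0.2 − 1.48 × 10^-2 = 1.85 × 10^-1 M
Ka = [H+][A-]/[HA] = (1.48 × 10^-2)² / 1.85 × 10^-1 = 1.2 × 10^-3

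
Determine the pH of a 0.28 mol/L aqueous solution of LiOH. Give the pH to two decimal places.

pH = 13.45

LiOH is a strong base; [OH-] = 0.28 M.
pOH = -log(0.28) = 0.55
pH = 14.00 - 0.55 = 13.45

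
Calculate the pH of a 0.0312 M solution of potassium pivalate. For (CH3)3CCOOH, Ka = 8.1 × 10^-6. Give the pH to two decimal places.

(CH3)3CCOO- is the conjugate base of the weak acid (CH3)3CCOOH.
Kb = Kw/Ka = 1.0×10^-14 / 8.1 × 10^-6 = 1.23 × 10^-9
Kb = [OH-]²/(0.0312 − [OH-]) = 1.23 × 10^-9
Neglecting [OH-] in the denominator: [OH-] = √(1.23 × 10^-9 × 0.0312) = 6.19 × 10^-6 M
Check: 0.02% ionized — well under 5%, approximation valid.
pOH = 5.21, so pH = 14.00 − pOH = 8.79

pH = 8.79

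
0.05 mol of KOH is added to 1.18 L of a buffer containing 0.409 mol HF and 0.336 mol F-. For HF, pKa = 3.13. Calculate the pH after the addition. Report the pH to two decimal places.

After neutralization: n(HF) = 0.359 mol, n(F-) = 0.386 mol.
pH = pKa + log([A⁻]/[HA]) = 3.13 + log(0.386/0.359) = 3.13 +0.031

pH = 3.16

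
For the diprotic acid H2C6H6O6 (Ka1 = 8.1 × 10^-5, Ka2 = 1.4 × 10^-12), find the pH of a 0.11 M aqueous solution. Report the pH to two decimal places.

Since Ka1 ≫ Ka2, the first ionization dominates [H+].
Ka1 = x²/(0.11 − x) = 8.1 × 10^-5
x ≈ √(8.1 × 10^-5 × 0.11) = 2.98 × 10^-3 M
pH = −log(2.98 × 10^-3) = 2.53

pH = 2.53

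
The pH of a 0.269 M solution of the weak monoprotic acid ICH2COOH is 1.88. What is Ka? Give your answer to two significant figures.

Ka = 6.8 × 10^-4

[H+] = 10^(-1.88) = 1.32 × 10^-2 M
At equilibrium [HA] = 0.269 − 1.32 × 10^-2 = 2.56 × 10^-1 M
Ka = [H+][A-]/[HA] = (1.32 × 10^-2)² / 2.56 × 10^-1 = 6.8 × 10^-4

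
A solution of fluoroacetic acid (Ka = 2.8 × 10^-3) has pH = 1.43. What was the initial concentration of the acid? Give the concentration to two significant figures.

C₀ = 5.3 × 10^-1 M

[H+] = 10^(-1.43) = 3.72 × 10^-2 M = x
Ka = x²/(C₀ − x) ⇒ C₀ = x + x²/Ka
C₀ = 3.72 × 10^-2 + (3.72 × 10^-2)²/(2.8 × 10^-3) = 5.31 × 10^-1 M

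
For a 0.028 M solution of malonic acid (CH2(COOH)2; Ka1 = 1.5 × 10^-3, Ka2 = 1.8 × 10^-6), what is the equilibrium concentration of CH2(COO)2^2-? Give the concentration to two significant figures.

1.8 × 10^-6 M

First ionization gives [H+] ≈ [CH2(COOH)COO-] = 5.77 × 10^-3 M.
Second step: Ka2 = [H+][CH2(COO)2^2-]/[CH2(COOH)COO-] ≈ [CH2(COO)2^2-] (since [H+] ≈ [CH2(COOH)COO-]).
So [CH2(COO)2^2-] ≈ Ka2.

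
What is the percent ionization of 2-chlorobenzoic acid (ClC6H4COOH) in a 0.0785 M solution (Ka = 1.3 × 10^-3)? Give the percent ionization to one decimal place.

12.1%

ClC6H4COOH ⇌ ClC6H4COO- + H+; let x = [H+] at equilibrium.
Ka = x²/(C₀ − x); solving the quadratic gives x = 9.47 × 10^-3 M.
% ionization = x/C₀ × 100% = 9.47 × 10^-3/0.0785 × 100% = 12.1%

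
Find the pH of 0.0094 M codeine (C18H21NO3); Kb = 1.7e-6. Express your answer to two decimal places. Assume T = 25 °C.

C18H21NO3 + H2O ⇌ C18H22NO3+ + OH-
From the ICE table, Kb = x²/(0.0094 − x) = 1.7 × 10^-6.
Since Kb ≪ C₀, x ≈ √(Kb·C₀) = 1.26 × 10^-4 M.
pOH = 3.90, so pH = 14.00 − pOH = 10.10

pH = 10.10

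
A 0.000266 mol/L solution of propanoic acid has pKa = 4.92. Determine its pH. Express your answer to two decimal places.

pH = 4.29

CH3CH2COOH ⇌ CH3CH2COO- + H+
Ka = 10^(−4.92) = 1.20 × 10^-5
Ka = x²/(0.000266 − x) = 1.20 × 10^-5
The 5% rule fails; solving x² + Ka·x − Ka·C₀ = 0 exactly:
x = (−Ka + √(Ka² + 4·Ka·C₀))/2 = 5.08 × 10^-5 M
pH = −log(5.08 × 10^-5) = 4.29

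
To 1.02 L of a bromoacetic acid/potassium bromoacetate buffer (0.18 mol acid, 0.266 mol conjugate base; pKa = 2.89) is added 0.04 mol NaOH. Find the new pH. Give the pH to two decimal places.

After neutralization: n(BrCH2COOH) = 0.14 mol, n(BrCH2COO-) = 0.306 mol.
Henderson–Hasselbalch with mole ratio 0.306/0.14: pH = 2.89 + (+0.340)

pH = 3.23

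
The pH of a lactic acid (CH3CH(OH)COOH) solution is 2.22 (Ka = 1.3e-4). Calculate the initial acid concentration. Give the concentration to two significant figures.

[H+] = 10^(-2.22) = 6.03 × 10^-3 M = x
Ka = x²/(C₀ − x) ⇒ C₀ = x + x²/Ka
C₀ = 6.03 × 10^-3 + (6.03 × 10^-3)²/(1.3 × 10^-4) = 2.86 × 10^-1 M

C₀ = 2.9 × 10^-1 M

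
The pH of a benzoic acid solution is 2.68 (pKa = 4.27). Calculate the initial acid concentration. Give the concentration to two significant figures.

C₀ = 8.3 × 10^-2 M

[H+] = 10^(-2.68) = 2.09 × 10^-3 M = x
Ka = 10^(−4.27) = 5.37 × 10^-5
Ka = x²/(C₀ − x) ⇒ C₀ = x + x²/Ka
C₀ = 2.09 × 10^-3 + (2.09 × 10^-3)²/(5.37 × 10^-5) = 8.34 × 10^-2 M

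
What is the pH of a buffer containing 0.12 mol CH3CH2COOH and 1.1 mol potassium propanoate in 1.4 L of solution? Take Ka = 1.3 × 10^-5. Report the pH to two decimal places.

pH = 5.85

pKa = −log(1.3 × 10^-5) = 4.886
Using pH = pKa + log([base]/[acid]) with [base]/[acid] = 1.1/0.12:
pH = 4.886 + (+0.962) = 5.85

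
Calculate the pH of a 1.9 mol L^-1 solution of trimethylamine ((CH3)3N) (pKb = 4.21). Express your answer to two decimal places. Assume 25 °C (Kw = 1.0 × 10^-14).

(CH3)3N + H2O ⇌ (CH3)3NH+ + OH-
Kb = 10^(−4.21) = 6.17 × 10^-5
From the ICE table, Kb = [OH-]²/(1.9 − [OH-]) = 6.17 × 10^-5.
Neglecting [OH-] in the denominator: [OH-] = √(6.17 × 10^-5 × 1.9) = 1.08 × 10^-2 M
Check: 0.57% ionized — well under 5%, approximation valid.
pOH = −log(1.08 × 10^-2) = 1.97; pH = 14.00 − 1.97 = 12.03

pH = 12.03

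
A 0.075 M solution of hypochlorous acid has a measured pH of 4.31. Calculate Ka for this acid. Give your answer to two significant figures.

[H+] = 10^(-4.31) = 4.90 × 10^-5 M
At equilibrium [HA] = 0.075 − 4.90 × 10^-5 = 7.50 × 10^-2 M
Ka = [H+][A-]/[HA] = (4.90 × 10^-5)² / 7.50 × 10^-2 = 3.2 × 10^-8

Ka = 3.2 × 10^-8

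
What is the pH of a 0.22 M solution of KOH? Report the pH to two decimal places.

pH = 13.34

KOH is a strong base; [OH-] = 0.22 M.
pOH = -log(0.22) = 0.66
pH = 14.00 - 0.66 = 13.34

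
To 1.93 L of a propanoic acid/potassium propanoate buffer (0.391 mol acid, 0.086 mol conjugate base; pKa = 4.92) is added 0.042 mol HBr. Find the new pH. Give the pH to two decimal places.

Added H+ converts CH3CH2COO- to CH3CH2COOH: CH3CH2COOH → 0.433 mol, CH3CH2COO- → 0.044 mol.
pH = pKa + log([A⁻]/[HA]) = 4.92 + log(0.044/0.433) = 4.92 -0.993

pH = 3.93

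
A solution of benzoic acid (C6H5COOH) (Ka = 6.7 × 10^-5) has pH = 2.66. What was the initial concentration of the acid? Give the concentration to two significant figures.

[H+] = 10^(-2.66) = 2.19 × 10^-3 M = x
Ka = x²/(C₀ − x) ⇒ C₀ = x + x²/Ka
C₀ = 2.19 × 10^-3 + (2.19 × 10^-3)²/(6.7 × 10^-5) = 7.38 × 10^-2 M

C₀ = 7.4 × 10^-2 M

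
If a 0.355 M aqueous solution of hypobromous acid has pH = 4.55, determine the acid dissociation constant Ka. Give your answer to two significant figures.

Ka = 2.2 × 10^-9

[H+] = 10^(-4.55) = 2.82 × 10^-5 M
At equilibrium [HA] = 0.355 − 2.82 × 10^-5 = 3.55 × 10^-1 M
Ka = [H+][A-]/[HA] = (2.82 × 10^-5)² / 3.55 × 10^-1 = 2.2 × 10^-9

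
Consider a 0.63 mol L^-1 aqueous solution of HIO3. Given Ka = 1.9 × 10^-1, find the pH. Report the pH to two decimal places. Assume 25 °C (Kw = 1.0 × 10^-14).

pH = 0.58

HIO3 ⇌ IO3- + H+
Ka = [H+]²/(0.63 − [H+]) = 1.9 × 10^-1
[H+] is not negligible relative to C₀; solve [H+]² + 0.19·[H+] − 0.12 = 0.
[H+] = (−Ka + √(Ka² + 4·Ka·C₀))/2 = 2.64 × 10^-1 M
pH = −log[H+] = −log(2.64 × 10^-1) = 0.58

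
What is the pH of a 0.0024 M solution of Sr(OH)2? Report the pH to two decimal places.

pH = 11.68

Sr(OH)2 is a strong base (each formula unit releases 2 OH-); [OH-] = 0.0048 M.
pOH = -log(0.0048) = 2.32
pH = 14.00 - 2.32 = 11.68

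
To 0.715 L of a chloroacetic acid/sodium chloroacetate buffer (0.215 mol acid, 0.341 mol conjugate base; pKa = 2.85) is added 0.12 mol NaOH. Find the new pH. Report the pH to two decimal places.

pH = 3.54

OH- converts ClCH2COOH to ClCH2COO-: ClCH2COOH → 0.095 mol, ClCH2COO- → 0.461 mol.
pH = pKa + log(n_ClCH2COO-/n_ClCH2COOH) = 2.85 + log(0.461/0.095) = 2.85 + (+0.686)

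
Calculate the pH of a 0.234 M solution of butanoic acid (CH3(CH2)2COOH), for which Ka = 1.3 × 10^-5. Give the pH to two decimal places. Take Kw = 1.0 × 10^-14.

CH3(CH2)2COOH ⇌ CH3(CH2)2COO- + H+
From the ICE table, Ka = [H+]²/(0.234 − [H+]) = 1.3 × 10^-5.
Assume [H+] ≪ 0.234: [H+] ≈ √(1.3 × 10^-5 × 0.234) = 1.74 × 10^-3 M
Check: 0.75% ionized — well under 5%, approximation valid.
pH = −log(1.74 × 10^-3) = 2.76

pH = 2.76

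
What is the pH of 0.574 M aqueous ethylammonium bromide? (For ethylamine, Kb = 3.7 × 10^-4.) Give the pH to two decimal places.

pH = 5.40

C2H5NH3+ is the conjugate acid of the weak base C2H5NH2.
Ka = Kw/Kb = 1.0×10^-14 / 3.7 × 10^-4 = 2.70 × 10^-11
Ka = [H+]²/(0.574 − [H+]) = 2.70 × 10^-11
Since Ka ≪ C₀, [H+] ≈ √(Ka·C₀) = 3.94 × 10^-6 M.
Check: 0.00069% ionized — well under 5%, approximation valid.
pH = −log[H+] = −log(3.94 × 10^-6) = 5.40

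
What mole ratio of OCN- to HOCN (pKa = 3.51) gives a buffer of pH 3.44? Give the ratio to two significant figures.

ratio = 0.85

pH = pKa + log(r) ⇒ log(r) = 3.44 − 3.51 = -0.07
r = [OCN-]/[HOCN] = 10^(-0.07) = 0.851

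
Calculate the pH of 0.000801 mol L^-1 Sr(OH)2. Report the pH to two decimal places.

Sr(OH)2 is a strong base (each formula unit releases 2 OH-); [OH-] = 0.0016 M.
pOH = -log(0.0016) = 2.80
pH = 14.00 - 2.80 = 11.20

pH = 11.20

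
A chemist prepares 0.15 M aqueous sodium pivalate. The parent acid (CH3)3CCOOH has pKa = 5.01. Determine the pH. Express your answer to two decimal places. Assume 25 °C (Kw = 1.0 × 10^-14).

pH = 9.09

(CH3)3CCOO- is the conjugate base of the weak acid (CH3)3CCOOH.
Ka = 10^(−5.01) = 9.77 × 10^-6
Kb = Kw/Ka = 1.0×10^-14 / 9.77 × 10^-6 = 1.02 × 10^-9
From the ICE table, Kb = x²/(0.15 − x) = 1.02 × 10^-9.
Assume x ≪ 0.15: x ≈ √(1.02 × 10^-9 × 0.15) = 1.24 × 10^-5 M
pOH = 4.91, so pH = 14.00 − pOH = 9.09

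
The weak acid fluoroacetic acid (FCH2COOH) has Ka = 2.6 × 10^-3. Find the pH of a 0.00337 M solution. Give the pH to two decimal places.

pH = 2.71

FCH2COOH ⇌ FCH2COO- + H+
Ka = [H+]²/(0.00337 − [H+]) = 2.6 × 10^-3
[H+] is not negligible relative to C₀; solve [H+]² + 0.0026·[H+] − 8.76e-06 = 0.
[H+] = [−0.0026 + √(0.0026² + 3.5e-05)]/2 = 1.93 × 10^-3 M
pH = −log(1.93 × 10^-3) = 2.71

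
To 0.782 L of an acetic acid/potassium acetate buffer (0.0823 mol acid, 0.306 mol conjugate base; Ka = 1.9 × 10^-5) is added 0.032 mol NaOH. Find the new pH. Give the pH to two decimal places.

pH = 5.55

OH- converts CH3COOH to CH3COO-: CH3COOH → 0.0503 mol, CH3COO- → 0.338 mol.
pKa = −log(1.9 × 10^-5) = 4.721
Henderson–Hasselbalch with mole ratio 0.338/0.0503: pH = 4.721 + (+0.827)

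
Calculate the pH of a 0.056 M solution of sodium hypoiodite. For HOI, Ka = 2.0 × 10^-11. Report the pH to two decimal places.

pH = 11.70

OI- is the conjugate base of the weak acid HOI.
Kb = Kw/Ka = 1.0×10^-14 / 2.0 × 10^-11 = 5.00 × 10^-4
Kb = [OH-]²/(0.056 − [OH-]) = 5.00 × 10^-4
The 5% rule fails; solving [OH-]² + Kb·[OH-] − Kb·C₀ = 0 exactly:
[OH-] = (−Kb + √(Kb² + 4·Kb·C₀))/2 = 5.05 × 10^-3 M
pOH = −log(5.05 × 10^-3) = 2.30; pH = 14.00 − 2.30 = 11.70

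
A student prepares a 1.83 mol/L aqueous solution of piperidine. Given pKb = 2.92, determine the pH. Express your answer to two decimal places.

pH = 12.67

C5H10NH + H2O ⇌ C5H10NH2+ + OH-
Kb = 10^(−2.92) = 1.20 × 10^-3
Kb = [OH-]²/(1.83 − [OH-]) = 1.20 × 10^-3
Since Kb ≪ C₀, [OH-] ≈ √(Kb·C₀) = 4.69 × 10^-2 M.
([OH-]/C₀ = 2.6% < 5%, so the approximation holds.)
pOH = −log(4.69 × 10^-2) = 1.33; pH = 14.00 − 1.33 = 12.67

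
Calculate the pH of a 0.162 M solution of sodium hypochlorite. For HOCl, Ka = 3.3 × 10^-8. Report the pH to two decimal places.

pH = 10.35

OCl- is the conjugate base of the weak acid HOCl.
Kb = Kw/Ka = 1.0×10^-14 / 3.3 × 10^-8 = 3.03 × 10^-7
From the ICE table, Kb = [OH-]²/(0.162 − [OH-]) = 3.03 × 10^-7.
Assume [OH-] ≪ 0.162: [OH-] ≈ √(3.03 × 10^-7 × 0.162) = 2.22 × 10^-4 M
Check: 0.14% ionized — well under 5%, approximation valid.
pOH = −log(2.22 × 10^-4) = 3.65; pH = 14.00 − 3.65 = 10.35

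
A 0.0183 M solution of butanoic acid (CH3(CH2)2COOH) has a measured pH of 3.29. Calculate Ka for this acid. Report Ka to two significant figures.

Ka = 1.5 × 10^-5

[H+] = 10^(-3.29) = 5.13 × 10^-4 M
At equilibrium [HA] = 0.0183 − 5.13 × 10^-4 = 1.78 × 10^-2 M
Ka = [H+][A-]/[HA] = (5.13 × 10^-4)² / 1.78 × 10^-2 = 1.5 × 10^-5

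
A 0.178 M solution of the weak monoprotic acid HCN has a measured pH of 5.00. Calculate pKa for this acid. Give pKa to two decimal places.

pKa = 9.25

[H+] = 10^(-5.00) = 1.00 × 10^-5 M
At equilibrium [HA] = 0.178 − 1.00 × 10^-5 = 1.78 × 10^-1 M
Ka = [H+][A-]/[HA] = (1.00 × 10^-5)² / 1.78 × 10^-1 = 5.62 × 10^-10
pKa = -log(5.62 × 10^-10) = 9.25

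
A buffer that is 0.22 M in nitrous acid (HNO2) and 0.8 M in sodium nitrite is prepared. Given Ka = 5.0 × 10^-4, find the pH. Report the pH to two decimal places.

pH = 3.86

pKa = −log(5.0 × 10^-4) = 3.301
pH = pKa + log([A⁻]/[HA]) = 3.301 + log(0.8/0.22)
pH = 3.301 + (+0.561) = 3.86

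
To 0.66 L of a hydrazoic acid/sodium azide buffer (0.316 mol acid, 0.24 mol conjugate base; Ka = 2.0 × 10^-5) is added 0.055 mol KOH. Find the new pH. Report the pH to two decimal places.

pH = 4.75

OH- converts HN3 to N3-: HN3 → 0.261 mol, N3- → 0.295 mol.
pKa = −log(2.0 × 10^-5) = 4.699
pH = pKa + log([A⁻]/[HA]) = 4.699 + log(0.295/0.261) = 4.699 +0.053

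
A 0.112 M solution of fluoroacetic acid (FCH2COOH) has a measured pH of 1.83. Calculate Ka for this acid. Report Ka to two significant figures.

[H+] = 10^(-1.83) = 1.48 × 10^-2 M
At equilibrium [HA] = 0.112 − 1.48 × 10^-2 = 9.72 × 10^-2 M
Ka = [H+][A-]/[HA] = (1.48 × 10^-2)² / 9.72 × 10^-2 = 2.3 × 10^-3

Ka = 2.3 × 10^-3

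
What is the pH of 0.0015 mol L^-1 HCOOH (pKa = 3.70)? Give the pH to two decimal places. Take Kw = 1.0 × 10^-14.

HCOOH ⇌ HCOO- + H+
Ka = 10^(−3.70) = 2.00 × 10^-4
Ka = x²/(0.0015 − x) = 2.00 × 10^-4
The 5% rule fails; solving x² + Ka·x − Ka·C₀ = 0 exactly:
x = (−Ka + √(Ka² + 4·Ka·C₀))/2 = 4.57 × 10^-4 M
pH = −log(4.57 × 10^-4) = 3.34

pH = 3.34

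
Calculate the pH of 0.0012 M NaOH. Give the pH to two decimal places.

pH = 11.08

NaOH is a strong base; [OH-] = 0.0012 M.
pOH = -log(0.0012) = 2.92
pH = 14.00 - 2.92 = 11.08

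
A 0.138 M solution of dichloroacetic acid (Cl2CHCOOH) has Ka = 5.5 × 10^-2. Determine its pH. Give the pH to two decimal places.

pH = 1.19

Cl2CHCOOH ⇌ Cl2CHCOO- + H+
From the ICE table, Ka = [H+]²/(0.138 − [H+]) = 5.5 × 10^-2.
[H+] is not negligible relative to C₀; solve [H+]² + 0.055·[H+] − 0.00759 = 0.
[H+] = [−0.055 + √(0.055² + 0.0304)]/2 = 6.39 × 10^-2 M
pH = −log(6.39 × 10^-2) = 1.19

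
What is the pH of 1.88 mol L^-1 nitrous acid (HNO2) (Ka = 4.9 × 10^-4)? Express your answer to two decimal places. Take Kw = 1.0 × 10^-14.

HNO2 ⇌ NO2- + H+
Ka = [H+]²/(1.88 − [H+]) = 4.9 × 10^-4
Neglecting [H+] in the denominator: [H+] = √(4.9 × 10^-4 × 1.88) = 3.04 × 10^-2 M
Check: 1.6% ionized — well under 5%, approximation valid.
pH = −log[H+] = −log(3.04 × 10^-2) = 1.52

pH = 1.52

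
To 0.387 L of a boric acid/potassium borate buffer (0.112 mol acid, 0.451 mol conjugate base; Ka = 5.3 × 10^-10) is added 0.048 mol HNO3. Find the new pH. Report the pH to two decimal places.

pH = 9.68

Added H+ converts B(OH)4- to B(OH)3: B(OH)3 → 0.16 mol, B(OH)4- → 0.403 mol.
pKa = −log(5.3 × 10^-10) = 9.276
Henderson–Hasselbalch with mole ratio 0.403/0.16: pH = 9.276 + (+0.401)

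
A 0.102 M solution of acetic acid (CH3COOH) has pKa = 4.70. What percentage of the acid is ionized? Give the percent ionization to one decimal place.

1.4%

CH3COOH ⇌ CH3COO- + H+; let x = [H+] at equilibrium.
Ka = 10^(−4.70) = 2.00 × 10^-5
x ≈ √(Ka·C₀) = √(2.00 × 10^-5 × 0.102) = 1.43 × 10^-3 M
Fraction ionized = 1.43 × 10^-3 / 0.102 = 0.0140 → 1.4%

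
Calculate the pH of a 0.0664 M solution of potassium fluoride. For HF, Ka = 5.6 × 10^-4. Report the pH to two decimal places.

pH = 8.04

F- is the conjugate base of the weak acid HF.
Kb = Kw/Ka = 1.0×10^-14 / 5.6 × 10^-4 = 1.79 × 10^-11
Let x = [OH-] at equilibrium. Kb = x²/(0.0664 − x).
Assume x ≪ 0.0664: x ≈ √(1.79 × 10^-11 × 0.0664) = 1.09 × 10^-6 M
pOH = 5.96, so pH = 14.00 − pOH = 8.04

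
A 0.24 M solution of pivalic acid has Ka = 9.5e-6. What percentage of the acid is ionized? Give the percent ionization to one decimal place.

0.6%

(CH3)3CCOOH ⇌ (CH3)3CCOO- + H+; let x = [H+] at equilibrium.
x ≈ √(Ka·C₀) = √(9.5 × 10^-6 × 0.24) = 1.51 × 10^-3 M
Fraction ionized = 1.51 × 10^-3 / 0.24 = 0.0063 → 0.6%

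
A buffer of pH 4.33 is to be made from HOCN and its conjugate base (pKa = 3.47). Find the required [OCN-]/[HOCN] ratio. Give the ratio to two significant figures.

pH = pKa + log(r) ⇒ log(r) = 4.33 − 3.47 = +0.86
r = [OCN-]/[HOCN] = 10^(+0.86) = 7.24

ratio = 7.2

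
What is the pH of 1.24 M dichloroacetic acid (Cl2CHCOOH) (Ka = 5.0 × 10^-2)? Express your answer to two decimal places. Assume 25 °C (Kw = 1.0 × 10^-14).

pH = 0.65

Cl2CHCOOH ⇌ Cl2CHCOO- + H+
From the ICE table, Ka = [H+]²/(1.24 − [H+]) = 5.0 × 10^-2.
[H+] is not negligible relative to C₀; solve [H+]² + 0.05·[H+] − 0.062 = 0.
[H+] = (−Ka + √(Ka² + 4·Ka·C₀))/2 = 2.25 × 10^-1 M
pH = −log(2.25 × 10^-1) = 0.65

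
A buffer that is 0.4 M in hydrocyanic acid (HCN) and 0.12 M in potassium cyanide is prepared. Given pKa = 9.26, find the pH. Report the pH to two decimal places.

pH = 8.74

Using pH = pKa + log([base]/[acid]) with [base]/[acid] = 0.12/0.4:
pH = 9.26 + (-0.523) = 8.74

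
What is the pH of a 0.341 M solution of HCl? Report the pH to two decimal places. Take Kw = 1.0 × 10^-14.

HCl is a strong acid and dissociates completely, so [H+] = 0.341 M.
pH = -log(0.341) = 0.47

pH = 0.47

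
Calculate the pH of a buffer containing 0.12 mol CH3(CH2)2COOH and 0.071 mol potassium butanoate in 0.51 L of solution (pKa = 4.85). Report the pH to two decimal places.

Henderson–Hasselbalch: pH = pKa + log([CH3(CH2)2COO-]/[CH3(CH2)2COOH]) = 4.85 + log(0.071/0.12)
pH = 4.85 + (-0.228) = 4.62

pH = 4.62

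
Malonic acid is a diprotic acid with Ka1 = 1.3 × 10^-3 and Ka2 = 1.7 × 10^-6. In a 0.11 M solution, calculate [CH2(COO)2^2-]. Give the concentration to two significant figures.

1.7 × 10^-6 M

First ionization gives [H+] ≈ [CH2(COOH)COO-] = 1.13 × 10^-2 M.
Second step: Ka2 = [H+][CH2(COO)2^2-]/[CH2(COOH)COO-] ≈ [CH2(COO)2^2-] (since [H+] ≈ [CH2(COOH)COO-]).
So [CH2(COO)2^2-] ≈ Ka2.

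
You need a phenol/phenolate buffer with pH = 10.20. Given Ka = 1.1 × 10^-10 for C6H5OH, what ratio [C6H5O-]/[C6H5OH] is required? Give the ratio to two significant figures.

pKa = -log(1.1 × 10^-10) = 9.959
pH = pKa + log(r) ⇒ log(r) = 10.20 − 9.959 = +0.241
r = [C6H5O-]/[C6H5OH] = 10^(+0.241) = 1.74

ratio = 1.7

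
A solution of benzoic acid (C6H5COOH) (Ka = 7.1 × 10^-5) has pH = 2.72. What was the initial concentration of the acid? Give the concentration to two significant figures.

C₀ = 5.3 × 10^-2 M

[H+] = 10^(-2.72) = 1.91 × 10^-3 M = x
Ka = x²/(C₀ − x) ⇒ C₀ = x + x²/Ka
C₀ = 1.91 × 10^-3 + (1.91 × 10^-3)²/(7.1 × 10^-5) = 5.33 × 10^-2 M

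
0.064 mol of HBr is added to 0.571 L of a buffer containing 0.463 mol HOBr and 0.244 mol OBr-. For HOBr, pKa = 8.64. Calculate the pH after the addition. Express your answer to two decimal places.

pH = 8.17

After neutralization: n(HOBr) = 0.527 mol, n(OBr-) = 0.18 mol.
Henderson–Hasselbalch with mole ratio 0.18/0.527: pH = 8.64 + (-0.467)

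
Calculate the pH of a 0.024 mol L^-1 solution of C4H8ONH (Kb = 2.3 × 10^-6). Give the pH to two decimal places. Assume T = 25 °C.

C4H8ONH + H2O ⇌ C4H8ONH2+ + OH-
Kb = [OH-]²/(0.024 − [OH-]) = 2.3 × 10^-6
Since Kb ≪ C₀, [OH-] ≈ √(Kb·C₀) = 2.35 × 10^-4 M.
([OH-]/C₀ = 0.98% < 5%, so the approximation holds.)
pOH = 3.63, so pH = 14.00 − pOH = 10.37

pH = 10.37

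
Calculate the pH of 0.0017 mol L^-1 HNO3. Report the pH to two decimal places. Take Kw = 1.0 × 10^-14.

HNO3 is a strong acid and dissociates completely, so [H+] = 0.0017 M.
pH = -log(0.0017) = 2.77

pH = 2.77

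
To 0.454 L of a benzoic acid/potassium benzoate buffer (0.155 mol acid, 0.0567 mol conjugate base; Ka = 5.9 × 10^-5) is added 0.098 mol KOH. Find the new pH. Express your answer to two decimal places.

OH- converts C6H5COOH to C6H5COO-: C6H5COOH → 0.057 mol, C6H5COO- → 0.155 mol.
pKa = −log(5.9 × 10^-5) = 4.229
pH = pKa + log(n_C6H5COO-/n_C6H5COOH) = 4.229 + log(0.155/0.057) = 4.229 + (+0.434)

pH = 4.66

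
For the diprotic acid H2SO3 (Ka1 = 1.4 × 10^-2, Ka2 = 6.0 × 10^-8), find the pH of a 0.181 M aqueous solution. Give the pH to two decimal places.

Ka1 ≫ Ka2, so treat the first dissociation as the only significant source of H+.
Ka1 = x²/(0.181 − x) = 1.4 × 10^-2
Solving the quadratic: x = (−Ka1 + √(Ka1² + 4·Ka1·C₀))/2 = 4.38 × 10^-2 M
pH = −log(4.38 × 10^-2) = 1.36

pH = 1.36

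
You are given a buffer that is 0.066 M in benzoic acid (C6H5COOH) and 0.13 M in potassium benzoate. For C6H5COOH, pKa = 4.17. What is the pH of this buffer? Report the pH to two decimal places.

pH = 4.46

Using pH = pKa + log([base]/[acid]) with [base]/[acid] = 0.13/0.066:
pH = 4.17 + (+0.294) = 4.46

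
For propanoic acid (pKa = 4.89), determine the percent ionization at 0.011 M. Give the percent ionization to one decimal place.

3.4%

CH3CH2COOH ⇌ CH3CH2COO- + H+; let x = [H+] at equilibrium.
Ka = 10^(−4.89) = 1.29 × 10^-5
x ≈ √(Ka·C₀) = √(1.29 × 10^-5 × 0.011) = 3.77 × 10^-4 M
Fraction ionized = 3.77 × 10^-4 / 0.011 = 0.0343 → 3.4%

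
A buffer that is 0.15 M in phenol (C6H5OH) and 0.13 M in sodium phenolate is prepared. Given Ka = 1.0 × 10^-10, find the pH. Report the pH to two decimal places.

pKa = −log(1.0 × 10^-10) = 10.000
Using pH = pKa + log([base]/[acid]) with [base]/[acid] = 0.13/0.15:
pH = 10.000 + (-0.062) = 9.94

pH = 9.94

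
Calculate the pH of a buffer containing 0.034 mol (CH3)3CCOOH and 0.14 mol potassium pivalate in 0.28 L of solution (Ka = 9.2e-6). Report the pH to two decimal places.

pH = 5.65

pKa = −log(9.2 × 10^-6) = 5.036
Henderson–Hasselbalch: pH = pKa + log([(CH3)3CCOO-]/[(CH3)3CCOOH]) = 5.036 + log(0.14/0.034)
pH = 5.036 + (+0.615) = 5.65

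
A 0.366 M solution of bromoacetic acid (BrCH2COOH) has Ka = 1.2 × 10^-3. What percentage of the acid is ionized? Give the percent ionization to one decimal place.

5.6%

BrCH2COOH ⇌ BrCH2COO- + H+; let x = [H+] at equilibrium.
Solve x² + 0.0012x − 0.000439 = 0 → x = 2.04 × 10^-2 M
% ionization = x/C₀ × 100% = 2.04 × 10^-2/0.366 × 100% = 5.6%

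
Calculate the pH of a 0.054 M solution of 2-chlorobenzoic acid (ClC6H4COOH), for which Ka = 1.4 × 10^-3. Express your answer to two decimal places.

ClC6H4COOH ⇌ ClC6H4COO- + H+
Ka = x²/(0.054 − x) = 1.4 × 10^-3
The 5% rule fails; solving x² + Ka·x − Ka·C₀ = 0 exactly:
x = [−0.0014 + √(0.0014² + 0.000302)]/2 = 8.02 × 10^-3 M
pH = −log(8.02 × 10^-3) = 2.10

pH = 2.10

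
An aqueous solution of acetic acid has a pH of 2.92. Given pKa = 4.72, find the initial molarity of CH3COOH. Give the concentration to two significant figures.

C₀ = 7.7 × 10^-2 M

[H+] = 10^(-2.92) = 1.20 × 10^-3 M = x
Ka = 10^(−4.72) = 1.91 × 10^-5
Ka = x²/(C₀ − x) ⇒ C₀ = x + x²/Ka
C₀ = 1.20 × 10^-3 + (1.20 × 10^-3)²/(1.91 × 10^-5) = 7.66 × 10^-2 M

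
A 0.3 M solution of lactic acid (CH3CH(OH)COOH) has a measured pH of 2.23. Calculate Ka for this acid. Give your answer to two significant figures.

Ka = 1.2 × 10^-4

[H+] = 10^(-2.23) = 5.89 × 10^-3 M
At equilibrium [HA] = 0.3 − 5.89 × 10^-3 = 2.94 × 10^-1 M
Ka = [H+][A-]/[HA] = (5.89 × 10^-3)² / 2.94 × 10^-1 = 1.2 × 10^-4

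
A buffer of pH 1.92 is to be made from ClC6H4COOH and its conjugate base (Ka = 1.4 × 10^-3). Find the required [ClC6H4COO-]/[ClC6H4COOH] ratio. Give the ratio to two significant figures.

pKa = -log(1.4 × 10^-3) = 2.854
pH = pKa + log(r) ⇒ log(r) = 1.92 − 2.854 = -0.934
r = [ClC6H4COO-]/[ClC6H4COOH] = 10^(-0.934) = 0.116

ratio = 0.12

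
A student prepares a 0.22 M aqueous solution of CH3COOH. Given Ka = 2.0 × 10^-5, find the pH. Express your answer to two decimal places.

CH3COOH ⇌ CH3COO- + H+
From the ICE table, Ka = [H+]²/(0.22 − [H+]) = 2.0 × 10^-5.
Neglecting [H+] in the denominator: [H+] = √(2.0 × 10^-5 × 0.22) = 2.10 × 10^-3 M
([H+]/C₀ = 0.95% < 5%, so the approximation holds.)
pH = −log(2.10 × 10^-3) = 2.68

pH = 2.68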